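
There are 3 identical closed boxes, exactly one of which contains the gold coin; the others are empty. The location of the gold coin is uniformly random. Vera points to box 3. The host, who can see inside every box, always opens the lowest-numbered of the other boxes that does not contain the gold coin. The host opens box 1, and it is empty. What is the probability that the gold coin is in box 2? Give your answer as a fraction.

1/2

Condition on the true location of the gold coin.
If it is in box 1 (prior 1/3): the host opened box 1, so this case is ruled out; weight (1/3)·0 = 0.
If it is in either of boxes 2 and 3 (prior 1/3 each): box 1 is the lowest-numbered option available, probability 1; weight (1/3)·1 = 1/3 each.
The weights sum to 2/3.
So P(the gold coin in box 2 | the host opened box 1) = (1/3) / (2/3) = 1/2.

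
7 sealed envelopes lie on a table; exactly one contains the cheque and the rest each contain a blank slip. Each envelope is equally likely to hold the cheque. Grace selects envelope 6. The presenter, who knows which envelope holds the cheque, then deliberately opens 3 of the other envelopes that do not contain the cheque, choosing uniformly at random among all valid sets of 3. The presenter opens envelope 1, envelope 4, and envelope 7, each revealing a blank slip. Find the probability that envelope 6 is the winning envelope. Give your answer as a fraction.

Consider each possible location of the cheque in turn.
If it is in any of envelopes 1, 4, and 7 (prior 1/7 each): that envelope was opened and seen not to hold the prize — ruled out; weight (1/7)·0 = 0 each.
If it is in any of envelopes 2, 3, and 5 (prior 1/7 each): the presenter has 10 equally likely choices, so probability 1/10; weight (1/7)·(1/10) = 1/70 each.
If it is in envelope 6 (prior 1/7): the presenter has 20 equally likely choices, so probability 1/20; weight (1/7)·(1/20) = 1/140.
The weights sum to 1/20.
So P(the cheque in envelope 6 | the presenter opened envelope 1, envelope 4, and envelope 7) = (1/140) / (1/20) = 1/7.

1/7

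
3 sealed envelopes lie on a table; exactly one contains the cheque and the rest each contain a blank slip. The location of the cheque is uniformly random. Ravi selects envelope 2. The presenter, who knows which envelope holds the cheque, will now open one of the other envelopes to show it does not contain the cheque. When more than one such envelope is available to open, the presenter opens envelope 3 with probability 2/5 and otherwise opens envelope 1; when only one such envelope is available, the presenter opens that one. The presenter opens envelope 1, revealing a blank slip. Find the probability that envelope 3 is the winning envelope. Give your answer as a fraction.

5/8

Condition on the true location of the cheque.
If it is in envelope 1 (prior 1/3): the presenter opened envelope 1, so this case is ruled out; weight (1/3)·0 = 0.
If it is in envelope 2 (prior 1/3): envelope 3 is available but not opened, probability 3/5; weight (1/3)·(3/5) = 1/5.
If it is in envelope 3 (prior 1/3): only envelope 1 is available, probability 1; weight (1/3)·1 = 1/3.
The weights sum to 8/15.
So P(the cheque in envelope 3 | the presenter opened envelope 1) = (1/3) / (8/15) = 5/8.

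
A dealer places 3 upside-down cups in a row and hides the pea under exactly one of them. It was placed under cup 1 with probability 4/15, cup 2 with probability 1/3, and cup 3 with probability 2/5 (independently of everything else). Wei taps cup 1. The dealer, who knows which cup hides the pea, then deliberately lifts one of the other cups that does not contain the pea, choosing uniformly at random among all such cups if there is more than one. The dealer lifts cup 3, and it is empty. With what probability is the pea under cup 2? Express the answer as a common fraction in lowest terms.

5/7

Condition on the true location of the pea.
If it is under cup 1 (prior 4/15): the dealer has 2 equally likely choices, so probability 1/2; weight (4/15)·(1/2) = 2/15.
If it is under cup 2 (prior 1/3): the dealer has no choice, probability 1; weight (1/3)·1 = 1/3.
If it is under cup 3 (prior 2/5): the dealer opened cup 3, so this case is ruled out; weight (2/5)·0 = 0.
The weights sum to 7/15.
So P(the pea under cup 2 | the dealer opened cup 3) = (1/3) / (7/15) = 5/7.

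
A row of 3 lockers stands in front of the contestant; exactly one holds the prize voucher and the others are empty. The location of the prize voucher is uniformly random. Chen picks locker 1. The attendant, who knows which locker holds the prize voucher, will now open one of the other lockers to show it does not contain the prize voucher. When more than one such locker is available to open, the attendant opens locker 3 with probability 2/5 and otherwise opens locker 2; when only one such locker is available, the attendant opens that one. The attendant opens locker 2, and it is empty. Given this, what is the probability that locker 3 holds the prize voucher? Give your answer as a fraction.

5/8

Apply Bayes' rule, conditioning on where the prize voucher actually is.
If it is in locker 1 (prior 1/3): locker 3 is available but not opened, probability 3/5; weight (1/3)·(3/5) = 1/5.
If it is in locker 2 (prior 1/3): the attendant opened locker 2, so this case is ruled out; weight (1/3)·0 = 0.
If it is in locker 3 (prior 1/3): only locker 2 is available, probability 1; weight (1/3)·1 = 1/3.
The weights sum to 8/15.
So P(the prize voucher in locker 3 | the attendant opened locker 2) = (1/3) / (8/15) = 5/8.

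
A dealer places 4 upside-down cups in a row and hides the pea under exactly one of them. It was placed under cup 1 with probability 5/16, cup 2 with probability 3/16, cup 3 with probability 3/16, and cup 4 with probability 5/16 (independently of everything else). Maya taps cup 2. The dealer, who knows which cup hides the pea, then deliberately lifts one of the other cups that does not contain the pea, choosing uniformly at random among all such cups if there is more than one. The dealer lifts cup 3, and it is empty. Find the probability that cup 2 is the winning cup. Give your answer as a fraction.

1/6

Condition on the true location of the pea.
If it is under either of cups 1 and 4 (prior 5/16 each): the dealer has 2 equally likely choices, so probability 1/2; weight (5/16)·(1/2) = 5/32 each.
If it is under cup 2 (prior 3/16): the dealer has 3 equally likely choices, so probability 1/3; weight (3/16)·(1/3) = 1/16.
If it is under cup 3 (prior 3/16): the dealer opened cup 3, so this case is ruled out; weight (3/16)·0 = 0.
The weights sum to 3/8.
So P(the pea under cup 2 | the dealer opened cup 3) = (1/16) / (3/8) = 1/6.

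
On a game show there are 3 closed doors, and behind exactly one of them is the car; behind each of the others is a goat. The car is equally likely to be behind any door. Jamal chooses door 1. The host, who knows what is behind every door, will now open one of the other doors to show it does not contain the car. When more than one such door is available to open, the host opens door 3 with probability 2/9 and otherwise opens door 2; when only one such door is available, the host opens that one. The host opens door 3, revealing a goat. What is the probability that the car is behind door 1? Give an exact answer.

2/11

Condition on the true location of the car.
If it is behind door 1 (prior 1/3): door 3 is available, opened with probability 2/9; weight (1/3)·(2/9) = 2/27.
If it is behind door 2 (prior 1/3): only door 3 is available, probability 1; weight (1/3)·1 = 1/3.
If it is behind door 3 (prior 1/3): the host opened door 3, so this case is ruled out; weight (1/3)·0 = 0.
The weights sum to 11/27.
So P(the car behind door 1 | the host opened door 3) = (2/27) / (11/27) = 2/11.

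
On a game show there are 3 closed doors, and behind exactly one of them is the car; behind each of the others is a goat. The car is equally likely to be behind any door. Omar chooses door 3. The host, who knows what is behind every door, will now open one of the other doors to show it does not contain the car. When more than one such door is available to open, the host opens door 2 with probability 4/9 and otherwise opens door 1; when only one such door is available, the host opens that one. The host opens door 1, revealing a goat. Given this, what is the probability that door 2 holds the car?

Apply Bayes' rule, conditioning on where the car actually is.
If it is behind door 1 (prior 1/3): the host opened door 1, so this case is ruled out; weight (1/3)·0 = 0.
If it is behind door 2 (prior 1/3): only door 1 is available, probability 1; weight (1/3)·1 = 1/3.
If it is behind door 3 (prior 1/3): door 2 is available but not opened, probability 5/9; weight (1/3)·(5/9) = 5/27.
The weights sum to 14/27.
So P(the car behind door 2 | the host opened door 1) = (1/3) / (14/27) = 9/14.

9/14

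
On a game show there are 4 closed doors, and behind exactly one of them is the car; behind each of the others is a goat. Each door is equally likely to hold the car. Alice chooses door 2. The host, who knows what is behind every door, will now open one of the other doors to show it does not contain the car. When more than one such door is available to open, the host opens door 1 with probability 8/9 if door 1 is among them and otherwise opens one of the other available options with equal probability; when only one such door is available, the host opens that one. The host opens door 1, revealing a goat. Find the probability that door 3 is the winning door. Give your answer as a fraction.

1/3

Consider each possible location of the car in turn.
If it is behind door 1 (prior 1/4): the host opened door 1, so this case is ruled out; weight (1/4)·0 = 0.
If it is behind any of doors 2, 3, and 4 (prior 1/4 each): door 1 is available, opened with probability 8/9; weight (1/4)·(8/9) = 2/9 each.
The weights sum to 2/3.
So P(the car behind door 3 | the host opened door 1) = (2/9) / (2/3) = 1/3.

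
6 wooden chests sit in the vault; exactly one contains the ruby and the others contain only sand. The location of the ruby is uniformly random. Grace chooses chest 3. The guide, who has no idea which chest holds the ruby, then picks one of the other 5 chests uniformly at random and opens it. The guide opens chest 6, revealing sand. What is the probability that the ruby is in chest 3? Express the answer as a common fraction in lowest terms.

1/5

Because the guide chose which chest to open without knowing where the ruby is, the choice is independent of the prize location. Learning that chest 6 does not hold the ruby simply rules out that one location and leaves the remaining 5 chests still equally likely by symmetry.
So P(the ruby in chest 3) = 1/5.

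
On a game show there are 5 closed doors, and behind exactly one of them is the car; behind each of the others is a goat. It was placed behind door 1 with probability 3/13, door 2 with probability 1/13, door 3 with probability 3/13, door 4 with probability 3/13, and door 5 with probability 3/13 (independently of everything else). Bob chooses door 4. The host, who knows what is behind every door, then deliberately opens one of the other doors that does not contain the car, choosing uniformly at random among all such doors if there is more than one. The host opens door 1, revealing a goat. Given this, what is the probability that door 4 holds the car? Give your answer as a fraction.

Condition on the true location of the car.
If it is behind door 1 (prior 3/13): the host opened door 1, so this case is ruled out; weight (3/13)·0 = 0.
If it is behind door 2 (prior 1/13): the host has 3 equally likely choices, so probability 1/3; weight (1/13)·(1/3) = 1/39.
If it is behind either of doors 3 and 5 (prior 3/13 each): the host has 3 equally likely choices, so probability 1/3; weight (3/13)·(1/3) = 1/13 each.
If it is behind door 4 (prior 3/13): the host has 4 equally likely choices, so probability 1/4; weight (3/13)·(1/4) = 3/52.
The weights sum to 37/156.
So P(the car behind door 4 | the host opened door 1) = (3/52) / (37/156) = 9/37.

9/37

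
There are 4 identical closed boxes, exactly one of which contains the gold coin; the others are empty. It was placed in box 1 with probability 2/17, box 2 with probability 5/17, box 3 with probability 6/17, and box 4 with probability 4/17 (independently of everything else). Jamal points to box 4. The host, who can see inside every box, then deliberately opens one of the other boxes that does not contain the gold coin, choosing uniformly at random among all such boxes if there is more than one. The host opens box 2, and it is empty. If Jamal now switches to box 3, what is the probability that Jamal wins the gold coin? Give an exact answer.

9/16

Apply Bayes' rule, conditioning on where the gold coin actually is.
If it is in box 1 (prior 2/17): the host has 2 equally likely choices, so probability 1/2; weight (2/17)·(1/2) = 1/17.
If it is in box 2 (prior 5/17): the host opened box 2, so this case is ruled out; weight (5/17)·0 = 0.
If it is in box 3 (prior 6/17): the host has 2 equally likely choices, so probability 1/2; weight (6/17)·(1/2) = 3/17.
If it is in box 4 (prior 4/17): the host has 3 equally likely choices, so probability 1/3; weight (4/17)·(1/3) = 4/51.
The weights sum to 16/51.
So P(the gold coin in box 3 | the host opened box 2) = (3/17) / (16/51) = 9/16.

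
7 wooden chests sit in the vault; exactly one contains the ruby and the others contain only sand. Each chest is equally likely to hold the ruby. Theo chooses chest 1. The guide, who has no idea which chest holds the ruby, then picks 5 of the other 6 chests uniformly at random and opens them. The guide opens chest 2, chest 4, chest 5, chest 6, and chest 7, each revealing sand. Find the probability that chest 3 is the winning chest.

1/2

Consider each possible location of the ruby in turn.
If it is in either of chests 1 and 3 (prior 1/7 each): the guide picks exactly this set with probability 1/6 regardless, and none is the prize; weight (1/7)·(1/6) = 1/42 each.
If it is in any of chests 2, 4, 5, 6, and 7 (prior 1/7 each): that chest was opened and seen not to hold the prize — ruled out; weight (1/7)·0 = 0 each.
The weights sum to 1/21.
So P(the ruby in chest 3 | the guide opened chest 2, chest 4, chest 5, chest 6, and chest 7) = (1/42) / (1/21) = 1/2.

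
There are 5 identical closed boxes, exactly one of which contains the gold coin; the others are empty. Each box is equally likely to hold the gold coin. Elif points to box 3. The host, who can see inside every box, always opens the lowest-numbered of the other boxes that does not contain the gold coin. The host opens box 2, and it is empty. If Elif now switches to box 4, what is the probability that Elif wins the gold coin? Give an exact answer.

0

Apply Bayes' rule, conditioning on where the gold coin actually is.
If it is in box 1 (prior 1/5): box 2 is the lowest-numbered option available, probability 1; weight (1/5)·1 = 1/5.
If it is in box 2 (prior 1/5): the host opened box 2, so this case is ruled out; weight (1/5)·0 = 0.
If it is in any of boxes 3, 4, and 5 (prior 1/5 each): the host would have opened box 1 instead, probability 0; weight (1/5)·0 = 0 each.
The weights sum to 1/5.
So P(the gold coin in box 4 | the host opened box 2) = 0 / (1/5) = 0.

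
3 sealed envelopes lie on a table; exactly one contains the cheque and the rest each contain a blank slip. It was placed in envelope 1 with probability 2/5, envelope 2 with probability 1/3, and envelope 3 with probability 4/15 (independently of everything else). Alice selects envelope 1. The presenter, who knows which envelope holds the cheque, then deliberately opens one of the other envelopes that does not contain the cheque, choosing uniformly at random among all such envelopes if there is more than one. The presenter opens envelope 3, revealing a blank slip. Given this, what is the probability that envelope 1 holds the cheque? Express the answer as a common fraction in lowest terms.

3/8

Consider each possible location of the cheque in turn.
If it is in envelope 1 (prior 2/5): the presenter has 2 equally likely choices, so probability 1/2; weight (2/5)·(1/2) = 1/5.
If it is in envelope 2 (prior 1/3): the presenter has no choice, probability 1; weight (1/3)·1 = 1/3.
If it is in envelope 3 (prior 4/15): the presenter opened envelope 3, so this case is ruled out; weight (4/15)·0 = 0.
The weights sum to 8/15.
So P(the cheque in envelope 1 | the presenter opened envelope 3) = (1/5) / (8/15) = 3/8.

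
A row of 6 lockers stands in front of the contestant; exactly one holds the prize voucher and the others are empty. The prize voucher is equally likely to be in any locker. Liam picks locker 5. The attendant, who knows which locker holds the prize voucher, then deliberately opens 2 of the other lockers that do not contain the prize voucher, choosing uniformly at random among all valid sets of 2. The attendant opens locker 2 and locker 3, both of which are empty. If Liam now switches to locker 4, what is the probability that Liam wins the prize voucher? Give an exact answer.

5/18

Consider each possible location of the prize voucher in turn.
If it is in any of lockers 1, 4, and 6 (prior 1/6 each): the attendant has 6 equally likely choices, so probability 1/6; weight (1/6)·(1/6) = 1/36 each.
If it is in either of lockers 2 and 3 (prior 1/6 each): that locker was opened and seen not to hold the prize — ruled out; weight (1/6)·0 = 0 each.
If it is in locker 5 (prior 1/6): the attendant has 10 equally likely choices, so probability 1/10; weight (1/6)·(1/10) = 1/60.
The weights sum to 1/10.
So P(the prize voucher in locker 4 | the attendant opened locker 2 and locker 3) = (1/36) / (1/10) = 5/18.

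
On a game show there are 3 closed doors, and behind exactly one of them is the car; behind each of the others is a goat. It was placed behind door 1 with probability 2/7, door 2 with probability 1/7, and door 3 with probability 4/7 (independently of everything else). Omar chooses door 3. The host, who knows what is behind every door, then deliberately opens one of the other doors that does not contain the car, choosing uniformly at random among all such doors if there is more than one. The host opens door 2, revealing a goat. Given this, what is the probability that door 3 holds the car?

1/2

Consider each possible location of the car in turn.
If it is behind door 1 (prior 2/7): the host has no choice, probability 1; weight (2/7)·1 = 2/7.
If it is behind door 2 (prior 1/7): the host opened door 2, so this case is ruled out; weight (1/7)·0 = 0.
If it is behind door 3 (prior 4/7): the host has 2 equally likely choices, so probability 1/2; weight (4/7)·(1/2) = 2/7.
The weights sum to 4/7.
So P(the car behind door 3 | the host opened door 2) = (2/7) / (4/7) = 1/2.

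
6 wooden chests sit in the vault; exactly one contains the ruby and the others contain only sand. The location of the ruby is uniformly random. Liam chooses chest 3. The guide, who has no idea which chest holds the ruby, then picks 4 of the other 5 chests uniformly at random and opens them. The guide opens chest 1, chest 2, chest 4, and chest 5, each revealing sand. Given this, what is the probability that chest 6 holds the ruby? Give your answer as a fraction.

Consider each possible location of the ruby in turn.
If it is in any of chests 1, 2, 4, and 5 (prior 1/6 each): that chest was opened and seen not to hold the prize — ruled out; weight (1/6)·0 = 0 each.
If it is in either of chests 3 and 6 (prior 1/6 each): the guide picks exactly this set with probability 1/5 regardless, and none is the prize; weight (1/6)·(1/5) = 1/30 each.
The weights sum to 1/15.
So P(the ruby in chest 6 | the guide opened chest 1, chest 2, chest 4, and chest 5) = (1/30) / (1/15) = 1/2.

1/2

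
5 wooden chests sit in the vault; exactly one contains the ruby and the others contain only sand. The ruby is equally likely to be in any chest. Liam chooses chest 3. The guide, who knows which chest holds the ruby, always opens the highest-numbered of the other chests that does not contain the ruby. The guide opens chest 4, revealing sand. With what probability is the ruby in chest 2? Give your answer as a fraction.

0

Apply Bayes' rule, conditioning on where the ruby actually is.
If it is in any of chests 1, 2, and 3 (prior 1/5 each): the guide would have opened chest 5 instead, probability 0; weight (1/5)·0 = 0 each.
If it is in chest 4 (prior 1/5): the guide opened chest 4, so this case is ruled out; weight (1/5)·0 = 0.
If it is in chest 5 (prior 1/5): chest 4 is the highest-numbered option available, probability 1; weight (1/5)·1 = 1/5.
The weights sum to 1/5.
So P(the ruby in chest 2 | the guide opened chest 4) = 0 / (1/5) = 0.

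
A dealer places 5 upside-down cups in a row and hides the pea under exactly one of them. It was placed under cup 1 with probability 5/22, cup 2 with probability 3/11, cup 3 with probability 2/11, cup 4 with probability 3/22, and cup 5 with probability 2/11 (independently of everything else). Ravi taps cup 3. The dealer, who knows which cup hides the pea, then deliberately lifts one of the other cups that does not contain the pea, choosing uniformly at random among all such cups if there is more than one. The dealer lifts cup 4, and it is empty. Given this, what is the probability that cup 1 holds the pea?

Apply Bayes' rule, conditioning on where the pea actually is.
If it is under cup 1 (prior 5/22): the dealer has 3 equally likely choices, so probability 1/3; weight (5/22)·(1/3) = 5/66.
If it is under cup 2 (prior 3/11): the dealer has 3 equally likely choices, so probability 1/3; weight (3/11)·(1/3) = 1/11.
If it is under cup 3 (prior 2/11): the dealer has 4 equally likely choices, so probability 1/4; weight (2/11)·(1/4) = 1/22.
If it is under cup 4 (prior 3/22): the dealer opened cup 4, so this case is ruled out; weight (3/22)·0 = 0.
If it is under cup 5 (prior 2/11): the dealer has 3 equally likely choices, so probability 1/3; weight (2/11)·(1/3) = 2/33.
The weights sum to 3/11.
So P(the pea under cup 1 | the dealer opened cup 4) = (5/66) / (3/11) = 5/18.

5/18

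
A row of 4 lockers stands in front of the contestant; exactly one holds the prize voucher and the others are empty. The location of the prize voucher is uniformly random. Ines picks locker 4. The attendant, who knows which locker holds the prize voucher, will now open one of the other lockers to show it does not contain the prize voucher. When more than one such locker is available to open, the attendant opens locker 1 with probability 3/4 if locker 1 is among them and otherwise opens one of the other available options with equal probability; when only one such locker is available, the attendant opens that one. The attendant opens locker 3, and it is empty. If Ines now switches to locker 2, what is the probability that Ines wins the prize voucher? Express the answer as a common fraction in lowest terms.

Apply Bayes' rule, conditioning on where the prize voucher actually is.
If it is in locker 1 (prior 1/4): locker 1 holds the prize so is unavailable; the attendant chooses uniformly among the 2 others, probability 1/2; weight (1/4)·(1/2) = 1/8.
If it is in locker 2 (prior 1/4): locker 1 is available but not opened, probability 1/4; weight (1/4)·(1/4) = 1/16.
If it is in locker 3 (prior 1/4): the attendant opened locker 3, so this case is ruled out; weight (1/4)·0 = 0.
If it is in locker 4 (prior 1/4): locker 1 is available but not opened; locker 3 gets probability (1 − 3/4)/2 = 1/8; weight (1/4)·(1/8) = 1/32.
The weights sum to 7/32.
So P(the prize voucher in locker 2 | the attendant opened locker 3) = (1/16) / (7/32) = 2/7.

2/7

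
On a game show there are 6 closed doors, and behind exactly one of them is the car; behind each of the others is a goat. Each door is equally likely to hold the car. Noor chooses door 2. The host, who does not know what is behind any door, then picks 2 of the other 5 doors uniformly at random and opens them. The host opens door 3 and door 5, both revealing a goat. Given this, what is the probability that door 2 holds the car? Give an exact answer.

Condition on the true location of the car.
If it is behind any of doors 1, 2, 4, and 6 (prior 1/6 each): the host picks exactly this set with probability 1/10 regardless, and none is the prize; weight (1/6)·(1/10) = 1/60 each.
If it is behind either of doors 3 and 5 (prior 1/6 each): that door was opened and seen not to hold the prize — ruled out; weight (1/6)·0 = 0 each.
The weights sum to 1/15.
So P(the car behind door 2 | the host opened door 3 and door 5) = (1/60) / (1/15) = 1/4.

1/4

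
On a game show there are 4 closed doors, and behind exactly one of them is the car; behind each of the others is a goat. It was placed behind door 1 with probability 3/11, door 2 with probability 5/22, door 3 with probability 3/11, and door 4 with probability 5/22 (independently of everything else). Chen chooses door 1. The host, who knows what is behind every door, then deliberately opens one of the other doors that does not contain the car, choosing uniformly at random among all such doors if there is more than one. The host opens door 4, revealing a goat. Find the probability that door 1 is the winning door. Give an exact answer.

Apply Bayes' rule, conditioning on where the car actually is.
If it is behind door 1 (prior 3/11): the host has 3 equally likely choices, so probability 1/3; weight (3/11)·(1/3) = 1/11.
If it is behind door 2 (prior 5/22): the host has 2 equally likely choices, so probability 1/2; weight (5/22)·(1/2) = 5/44.
If it is behind door 3 (prior 3/11): the host has 2 equally likely choices, so probability 1/2; weight (3/11)·(1/2) = 3/22.
If it is behind door 4 (prior 5/22): the host opened door 4, so this case is ruled out; weight (5/22)·0 = 0.
The weights sum to 15/44.
So P(the car behind door 1 | the host opened door 4) = (1/11) / (15/44) = 4/15.

4/15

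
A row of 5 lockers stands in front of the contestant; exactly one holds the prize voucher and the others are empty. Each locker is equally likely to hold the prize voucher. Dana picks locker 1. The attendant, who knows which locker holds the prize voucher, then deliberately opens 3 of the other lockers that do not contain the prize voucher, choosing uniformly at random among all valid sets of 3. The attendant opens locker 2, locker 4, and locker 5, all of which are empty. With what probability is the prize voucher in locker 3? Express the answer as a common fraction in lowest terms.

Condition on the true location of the prize voucher.
If it is in locker 1 (prior 1/5): the attendant has 4 equally likely choices, so probability 1/4; weight (1/5)·(1/4) = 1/20.
If it is in any of lockers 2, 4, and 5 (prior 1/5 each): that locker was opened and seen not to hold the prize — ruled out; weight (1/5)·0 = 0 each.
If it is in locker 3 (prior 1/5): the attendant has no choice, probability 1; weight (1/5)·1 = 1/5.
The weights sum to 1/4.
So P(the prize voucher in locker 3 | the attendant opened locker 2, locker 4, and locker 5) = (1/5) / (1/4) = 4/5.

4/5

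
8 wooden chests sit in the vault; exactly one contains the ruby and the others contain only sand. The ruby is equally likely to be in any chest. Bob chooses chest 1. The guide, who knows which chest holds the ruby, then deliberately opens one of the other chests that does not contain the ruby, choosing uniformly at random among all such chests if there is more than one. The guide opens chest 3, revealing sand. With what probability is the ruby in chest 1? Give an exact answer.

Condition on the true location of the ruby.
If it is in chest 1 (prior 1/8): the guide has 7 equally likely choices, so probability 1/7; weight (1/8)·(1/7) = 1/56.
If it is in any of chests 2, 4, 5, 6, 7, and 8 (prior 1/8 each): the guide has 6 equally likely choices, so probability 1/6; weight (1/8)·(1/6) = 1/48 each.
If it is in chest 3 (prior 1/8): the guide opened chest 3, so this case is ruled out; weight (1/8)·0 = 0.
The weights sum to 1/7.
So P(the ruby in chest 1 | the guide opened chest 3) = (1/56) / (1/7) = 1/8.

1/8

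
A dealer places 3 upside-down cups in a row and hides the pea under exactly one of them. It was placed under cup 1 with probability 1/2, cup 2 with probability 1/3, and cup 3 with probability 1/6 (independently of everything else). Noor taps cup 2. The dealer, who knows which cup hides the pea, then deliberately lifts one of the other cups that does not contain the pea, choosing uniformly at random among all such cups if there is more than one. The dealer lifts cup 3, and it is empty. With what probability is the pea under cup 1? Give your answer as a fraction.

Consider each possible location of the pea in turn.
If it is under cup 1 (prior 1/2): the dealer has no choice, probability 1; weight (1/2)·1 = 1/2.
If it is under cup 2 (prior 1/3): the dealer has 2 equally likely choices, so probability 1/2; weight (1/3)·(1/2) = 1/6.
If it is under cup 3 (prior 1/6): the dealer opened cup 3, so this case is ruled out; weight (1/6)·0 = 0.
The weights sum to 2/3.
So P(the pea under cup 1 | the dealer opened cup 3) = (1/2) / (2/3) = 3/4.

3/4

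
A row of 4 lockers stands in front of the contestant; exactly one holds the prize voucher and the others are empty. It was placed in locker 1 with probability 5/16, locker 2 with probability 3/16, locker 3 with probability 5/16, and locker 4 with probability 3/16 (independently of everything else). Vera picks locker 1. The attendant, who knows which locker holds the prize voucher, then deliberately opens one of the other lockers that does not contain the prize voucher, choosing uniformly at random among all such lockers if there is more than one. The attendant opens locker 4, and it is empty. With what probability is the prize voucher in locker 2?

Apply Bayes' rule, conditioning on where the prize voucher actually is.
If it is in locker 1 (prior 5/16): the attendant has 3 equally likely choices, so probability 1/3; weight (5/16)·(1/3) = 5/48.
If it is in locker 2 (prior 3/16): the attendant has 2 equally likely choices, so probability 1/2; weight (3/16)·(1/2) = 3/32.
If it is in locker 3 (prior 5/16): the attendant has 2 equally likely choices, so probability 1/2; weight (5/16)·(1/2) = 5/32.
If it is in locker 4 (prior 3/16): the attendant opened locker 4, so this case is ruled out; weight (3/16)·0 = 0.
The weights sum to 17/48.
So P(the prize voucher in locker 2 | the attendant opened locker 4) = (3/32) / (17/48) = 9/34.

9/34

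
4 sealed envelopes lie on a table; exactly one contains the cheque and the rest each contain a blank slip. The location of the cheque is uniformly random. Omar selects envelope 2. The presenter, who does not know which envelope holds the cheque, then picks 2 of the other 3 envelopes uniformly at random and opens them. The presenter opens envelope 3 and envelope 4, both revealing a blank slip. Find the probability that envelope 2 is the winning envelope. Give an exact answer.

1/2

Because the presenter chose which envelopes to open without knowing where the cheque is, the choice is independent of the prize location. Learning that none of the 2 opened envelopes holds the cheque simply rules out those 2 locations and leaves the remaining 2 envelopes still equally likely by symmetry.
So P(the cheque in envelope 2) = 1/2.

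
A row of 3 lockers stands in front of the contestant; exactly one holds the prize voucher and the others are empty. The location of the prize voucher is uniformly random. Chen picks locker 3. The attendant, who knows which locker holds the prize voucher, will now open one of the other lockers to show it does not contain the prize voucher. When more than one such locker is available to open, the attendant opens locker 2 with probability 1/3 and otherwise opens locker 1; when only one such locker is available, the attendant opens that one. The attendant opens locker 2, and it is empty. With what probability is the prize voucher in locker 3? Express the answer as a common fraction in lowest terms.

Consider each possible location of the prize voucher in turn.
If it is in locker 1 (prior 1/3): only locker 2 is available, probability 1; weight (1/3)·1 = 1/3.
If it is in locker 2 (prior 1/3): the attendant opened locker 2, so this case is ruled out; weight (1/3)·0 = 0.
If it is in locker 3 (prior 1/3): locker 2 is available, opened with probability 1/3; weight (1/3)·(1/3) = 1/9.
The weights sum to 4/9.
So P(the prize voucher in locker 3 | the attendant opened locker 2) = (1/9) / (4/9) = 1/4.

1/4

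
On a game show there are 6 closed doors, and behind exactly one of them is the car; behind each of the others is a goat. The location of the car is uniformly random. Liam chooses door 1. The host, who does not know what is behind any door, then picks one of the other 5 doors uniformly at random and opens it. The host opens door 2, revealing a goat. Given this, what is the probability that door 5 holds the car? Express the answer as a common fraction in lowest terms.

1/5

Consider each possible location of the car in turn.
If it is behind any of doors 1, 3, 4, 5, and 6 (prior 1/6 each): the host picks door 2 with probability 1/5 regardless, and it is not the prize; weight (1/6)·(1/5) = 1/30 each.
If it is behind door 2 (prior 1/6): the host opened door 2, so this case is ruled out; weight (1/6)·0 = 0.
The weights sum to 1/6.
So P(the car behind door 5 | the host opened door 2) = (1/30) / (1/6) = 1/5.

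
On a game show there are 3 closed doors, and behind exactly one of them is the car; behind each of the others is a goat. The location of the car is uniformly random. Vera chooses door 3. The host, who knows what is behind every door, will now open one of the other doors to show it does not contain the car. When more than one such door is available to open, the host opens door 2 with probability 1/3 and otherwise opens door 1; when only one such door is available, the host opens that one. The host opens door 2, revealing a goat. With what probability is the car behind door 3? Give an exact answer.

1/4

Consider each possible location of the car in turn.
If it is behind door 1 (prior 1/3): only door 2 is available, probability 1; weight (1/3)·1 = 1/3.
If it is behind door 2 (prior 1/3): the host opened door 2, so this case is ruled out; weight (1/3)·0 = 0.
If it is behind door 3 (prior 1/3): door 2 is available, opened with probability 1/3; weight (1/3)·(1/3) = 1/9.
The weights sum to 4/9.
So P(the car behind door 3 | the host opened door 2) = (1/9) / (4/9) = 1/4.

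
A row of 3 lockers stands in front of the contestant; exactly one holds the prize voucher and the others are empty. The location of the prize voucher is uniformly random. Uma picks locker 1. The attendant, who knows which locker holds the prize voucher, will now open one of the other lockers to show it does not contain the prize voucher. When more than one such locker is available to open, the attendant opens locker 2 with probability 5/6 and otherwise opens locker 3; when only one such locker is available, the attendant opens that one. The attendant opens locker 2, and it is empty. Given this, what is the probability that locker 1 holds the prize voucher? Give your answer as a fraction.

Consider each possible location of the prize voucher in turn.
If it is in locker 1 (prior 1/3): locker 2 is available, opened with probability 5/6; weight (1/3)·(5/6) = 5/18.
If it is in locker 2 (prior 1/3): the attendant opened locker 2, so this case is ruled out; weight (1/3)·0 = 0.
If it is in locker 3 (prior 1/3): only locker 2 is available, probability 1; weight (1/3)·1 = 1/3.
The weights sum to 11/18.
So P(the prize voucher in locker 1 | the attendant opened locker 2) = (5/18) / (11/18) = 5/11.

5/11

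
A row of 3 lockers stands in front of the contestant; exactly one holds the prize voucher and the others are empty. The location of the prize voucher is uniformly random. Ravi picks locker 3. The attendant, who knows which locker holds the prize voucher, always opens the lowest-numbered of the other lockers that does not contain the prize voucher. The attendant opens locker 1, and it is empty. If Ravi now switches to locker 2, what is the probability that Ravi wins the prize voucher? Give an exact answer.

Condition on the true location of the prize voucher.
If it is in locker 1 (prior 1/3): the attendant opened locker 1, so this case is ruled out; weight (1/3)·0 = 0.
If it is in either of lockers 2 and 3 (prior 1/3 each): locker 1 is the lowest-numbered option available, probability 1; weight (1/3)·1 = 1/3 each.
The weights sum to 2/3.
So P(the prize voucher in locker 2 | the attendant opened locker 1) = (1/3) / (2/3) = 1/2.

1/2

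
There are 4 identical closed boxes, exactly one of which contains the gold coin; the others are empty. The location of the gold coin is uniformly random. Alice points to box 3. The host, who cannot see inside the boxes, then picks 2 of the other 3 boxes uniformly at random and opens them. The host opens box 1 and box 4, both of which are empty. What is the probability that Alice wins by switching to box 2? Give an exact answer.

1/2

Because the host chose which boxes to open without knowing where the gold coin is, the choice is independent of the prize location. Learning that none of the 2 opened boxes holds the gold coin simply rules out those 2 locations and leaves the remaining 2 boxes still equally likely by symmetry.
So P(the gold coin in box 2) = 1/2.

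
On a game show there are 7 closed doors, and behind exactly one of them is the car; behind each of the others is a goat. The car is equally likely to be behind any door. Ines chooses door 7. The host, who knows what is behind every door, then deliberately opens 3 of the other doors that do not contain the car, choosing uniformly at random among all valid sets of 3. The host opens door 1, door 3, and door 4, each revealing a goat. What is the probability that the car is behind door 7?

Apply Bayes' rule, conditioning on where the car actually is.
If it is behind any of doors 1, 3, and 4 (prior 1/7 each): that door was opened and seen not to hold the prize — ruled out; weight (1/7)·0 = 0 each.
If it is behind any of doors 2, 5, and 6 (prior 1/7 each): the host has 10 equally likely choices, so probability 1/10; weight (1/7)·(1/10) = 1/70 each.
If it is behind door 7 (prior 1/7): the host has 20 equally likely choices, so probability 1/20; weight (1/7)·(1/20) = 1/140.
The weights sum to 1/20.
So P(the car behind door 7 | the host opened door 1, door 3, and door 4) = (1/140) / (1/20) = 1/7.

1/7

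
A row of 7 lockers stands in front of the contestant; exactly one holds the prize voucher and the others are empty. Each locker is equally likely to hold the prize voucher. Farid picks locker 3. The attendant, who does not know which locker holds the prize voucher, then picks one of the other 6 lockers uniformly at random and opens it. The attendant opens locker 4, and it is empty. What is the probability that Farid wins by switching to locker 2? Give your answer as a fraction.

1/6

Condition on the true location of the prize voucher.
If it is in any of lockers 1, 2, 3, 5, 6, and 7 (prior 1/7 each): the attendant picks locker 4 with probability 1/6 regardless, and it is not the prize; weight (1/7)·(1/6) = 1/42 each.
If it is in locker 4 (prior 1/7): the attendant opened locker 4, so this case is ruled out; weight (1/7)·0 = 0.
The weights sum to 1/7.
So P(the prize voucher in locker 2 | the attendant opened locker 4) = (1/42) / (1/7) = 1/6.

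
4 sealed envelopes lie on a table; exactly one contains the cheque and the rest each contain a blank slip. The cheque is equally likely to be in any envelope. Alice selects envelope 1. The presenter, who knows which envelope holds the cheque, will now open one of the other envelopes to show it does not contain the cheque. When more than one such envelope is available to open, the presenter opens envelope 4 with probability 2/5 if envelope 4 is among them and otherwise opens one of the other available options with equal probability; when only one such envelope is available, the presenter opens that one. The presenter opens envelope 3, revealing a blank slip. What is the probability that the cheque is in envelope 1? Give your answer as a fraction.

3/14

Condition on the true location of the cheque.
If it is in envelope 1 (prior 1/4): envelope 4 is available but not opened; envelope 3 gets probability (1 − 2/5)/2 = 3/10; weight (1/4)·(3/10) = 3/40.
If it is in envelope 2 (prior 1/4): envelope 4 is available but not opened, probability 3/5; weight (1/4)·(3/5) = 3/20.
If it is in envelope 3 (prior 1/4): the presenter opened envelope 3, so this case is ruled out; weight (1/4)·0 = 0.
If it is in envelope 4 (prior 1/4): envelope 4 holds the prize so is unavailable; the presenter chooses uniformly among the 2 others, probability 1/2; weight (1/4)·(1/2) = 1/8.
The weights sum to 7/20.
So P(the cheque in envelope 1 | the presenter opened envelope 3) = (3/40) / (7/20) = 3/14.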